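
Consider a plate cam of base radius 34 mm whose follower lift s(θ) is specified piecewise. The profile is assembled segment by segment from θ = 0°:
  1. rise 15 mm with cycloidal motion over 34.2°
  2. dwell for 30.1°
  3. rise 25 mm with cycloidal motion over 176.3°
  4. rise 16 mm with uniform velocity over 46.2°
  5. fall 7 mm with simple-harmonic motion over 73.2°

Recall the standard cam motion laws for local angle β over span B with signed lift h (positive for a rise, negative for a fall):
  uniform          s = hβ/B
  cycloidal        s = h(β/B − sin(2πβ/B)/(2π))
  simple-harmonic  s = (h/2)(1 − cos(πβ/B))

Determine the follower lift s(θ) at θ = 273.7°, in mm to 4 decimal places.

seg 1 [0°–34.2°] cycloidal, h=15: full span → s += 15 → s = 15.0000
seg 2 [34.2°–64.3°] dwell: s stays 15.0000
seg 3 [64.3°–240.6°] cycloidal, h=25: full span → s += 25 → s = 40.0000
seg 4 [240.6°–286.8°] uniform, h=16: θ=273.7° here. β=33.1, B=46.2. 16·33.1/46.2 = 11.4632 → s = 51.4632

51.4632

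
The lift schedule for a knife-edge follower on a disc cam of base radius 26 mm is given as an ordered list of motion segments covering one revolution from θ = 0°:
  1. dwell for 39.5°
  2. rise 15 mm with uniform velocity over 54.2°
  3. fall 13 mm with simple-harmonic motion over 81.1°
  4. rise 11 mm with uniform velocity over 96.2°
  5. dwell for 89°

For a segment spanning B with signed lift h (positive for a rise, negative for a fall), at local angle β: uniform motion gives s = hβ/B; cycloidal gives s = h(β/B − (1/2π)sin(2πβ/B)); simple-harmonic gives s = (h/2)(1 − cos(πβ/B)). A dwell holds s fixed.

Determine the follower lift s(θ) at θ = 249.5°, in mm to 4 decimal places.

seg 1 [0°–39.5°] dwell: s stays 0.0000
seg 2 [39.5°–93.7°] uniform, h=15: full span → s += 15 → s = 15.0000
seg 3 [93.7°–174.8°] simple-harmonic, h=-13: full span → s += -13 → s = 2.0000
seg 4 [174.8°–271°] uniform, h=11: θ=249.5° here. β=74.7, B=96.2. 11·74.7/96.2 = 8.5416 → s = 10.5416

10.5416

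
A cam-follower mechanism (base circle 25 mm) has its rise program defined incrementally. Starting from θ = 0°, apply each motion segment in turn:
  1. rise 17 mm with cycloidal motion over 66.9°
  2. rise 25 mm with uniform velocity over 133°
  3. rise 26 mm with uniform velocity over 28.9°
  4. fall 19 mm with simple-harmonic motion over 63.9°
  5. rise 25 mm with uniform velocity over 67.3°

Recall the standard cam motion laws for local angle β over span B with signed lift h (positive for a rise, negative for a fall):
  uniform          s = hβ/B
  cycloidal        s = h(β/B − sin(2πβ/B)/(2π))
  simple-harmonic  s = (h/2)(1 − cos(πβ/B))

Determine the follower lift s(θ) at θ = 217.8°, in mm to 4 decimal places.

seg 1 [0°–66.9°] cycloidal, h=17: full span → s += 17 → s = 17.0000
seg 2 [66.9°–199.9°] uniform, h=25: full span → s += 25 → s = 42.0000
seg 3 [199.9°–228.8°] uniform, h=26: θ=217.8° here. β=17.9, B=28.9. 26·17.9/28.9 = 16.1038 → s = 58.1038

58.1038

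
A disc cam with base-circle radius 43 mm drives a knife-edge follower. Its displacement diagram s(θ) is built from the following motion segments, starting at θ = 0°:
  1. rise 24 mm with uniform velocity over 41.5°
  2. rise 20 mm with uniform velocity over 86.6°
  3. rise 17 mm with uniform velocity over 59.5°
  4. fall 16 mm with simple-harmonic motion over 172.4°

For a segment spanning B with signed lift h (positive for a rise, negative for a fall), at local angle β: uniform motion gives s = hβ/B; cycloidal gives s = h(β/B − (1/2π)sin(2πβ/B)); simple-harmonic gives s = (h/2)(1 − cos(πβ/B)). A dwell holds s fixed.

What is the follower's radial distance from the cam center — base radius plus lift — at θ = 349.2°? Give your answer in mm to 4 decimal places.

seg 1 [0°–41.5°] uniform, h=24: full span → s += 24 → s = 24.0000
seg 2 [41.5°–128.1°] uniform, h=20: full span → s += 20 → s = 44.0000
seg 3 [128.1°–187.6°] uniform, h=17: full span → s += 17 → s = 61.0000
seg 4 [187.6°–360°] simple-harmonic, h=-16: θ=349.2° here. β=161.6, B=172.4. -16/2·(1 − cos(π·0.9374)) = -15.8456 → s = 45.1544
radial distance = base radius + s = 43 + 45.1544 = 88.1544

88.1544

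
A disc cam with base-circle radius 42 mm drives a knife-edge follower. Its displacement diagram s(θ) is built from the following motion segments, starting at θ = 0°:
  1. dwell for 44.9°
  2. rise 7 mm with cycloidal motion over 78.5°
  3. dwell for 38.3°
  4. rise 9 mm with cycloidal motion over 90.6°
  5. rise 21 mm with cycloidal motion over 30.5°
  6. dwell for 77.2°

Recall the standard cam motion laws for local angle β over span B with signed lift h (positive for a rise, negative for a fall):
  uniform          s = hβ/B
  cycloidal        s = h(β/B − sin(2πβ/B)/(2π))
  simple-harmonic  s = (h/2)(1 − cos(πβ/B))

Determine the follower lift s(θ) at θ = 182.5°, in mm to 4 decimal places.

seg 1 [0°–44.9°] dwell: s stays 0.0000
seg 2 [44.9°–123.4°] cycloidal, h=7: full span → s += 7 → s = 7.0000
seg 3 [123.4°–161.7°] dwell: s stays 7.0000
seg 4 [161.7°–252.3°] cycloidal, h=9: θ=182.5° here. β=20.8, B=90.6. 9·(0.2296 − sin(2π·0.2296)/(2π)) = 0.6456 → s = 7.6456

7.6456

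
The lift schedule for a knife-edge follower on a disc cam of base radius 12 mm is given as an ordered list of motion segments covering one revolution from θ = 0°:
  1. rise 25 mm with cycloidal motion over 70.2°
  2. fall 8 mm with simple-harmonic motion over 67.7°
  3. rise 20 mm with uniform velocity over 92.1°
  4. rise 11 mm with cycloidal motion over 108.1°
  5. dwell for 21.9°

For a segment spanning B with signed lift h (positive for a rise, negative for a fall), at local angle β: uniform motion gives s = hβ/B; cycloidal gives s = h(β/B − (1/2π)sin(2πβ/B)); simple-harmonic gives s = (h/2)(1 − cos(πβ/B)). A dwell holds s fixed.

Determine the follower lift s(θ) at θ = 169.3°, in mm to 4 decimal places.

seg 1 [0°–70.2°] cycloidal, h=25: full span → s += 25 → s = 25.0000
seg 2 [70.2°–137.9°] simple-harmonic, h=-8: full span → s += -8 → s = 17.0000
seg 3 [137.9°–230°] uniform, h=20: θ=169.3° here. β=31.4, B=92.1. 20·31.4/92.1 = 6.8187 → s = 23.8187

23.8187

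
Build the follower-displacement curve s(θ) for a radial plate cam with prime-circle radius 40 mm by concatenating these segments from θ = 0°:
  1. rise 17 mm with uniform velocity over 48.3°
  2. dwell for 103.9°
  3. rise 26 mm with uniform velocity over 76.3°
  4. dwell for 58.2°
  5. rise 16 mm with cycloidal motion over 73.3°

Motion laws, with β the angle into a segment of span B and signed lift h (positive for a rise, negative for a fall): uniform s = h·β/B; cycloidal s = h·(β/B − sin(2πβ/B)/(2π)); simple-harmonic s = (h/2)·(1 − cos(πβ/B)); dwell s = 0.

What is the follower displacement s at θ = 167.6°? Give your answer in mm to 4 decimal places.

seg 1 [0°–48.3°] uniform, h=17: full span → s += 17 → s = 17.0000
seg 2 [48.3°–152.2°] dwell: s stays 17.0000
seg 3 [152.2°–228.5°] uniform, h=26: θ=167.6° here. β=15.4, B=76.3. 26·15.4/76.3 = 5.2477 → s = 22.2477

22.2477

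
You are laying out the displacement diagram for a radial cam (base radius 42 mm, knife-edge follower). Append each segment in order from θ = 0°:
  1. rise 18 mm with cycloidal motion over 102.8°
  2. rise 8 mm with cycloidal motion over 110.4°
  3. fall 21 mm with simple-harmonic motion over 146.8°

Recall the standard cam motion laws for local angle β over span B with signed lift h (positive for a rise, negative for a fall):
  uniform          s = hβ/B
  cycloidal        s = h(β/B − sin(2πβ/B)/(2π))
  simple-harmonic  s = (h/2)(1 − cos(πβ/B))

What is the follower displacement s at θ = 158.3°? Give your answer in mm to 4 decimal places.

seg 1 [0°–102.8°] cycloidal, h=18: full span → s += 18 → s = 18.0000
seg 2 [102.8°–213.2°] cycloidal, h=8: θ=158.3° here. β=55.5, B=110.4. 8·(0.5027 − sin(2π·0.5027)/(2π)) = 4.0435 → s = 22.0435

22.0435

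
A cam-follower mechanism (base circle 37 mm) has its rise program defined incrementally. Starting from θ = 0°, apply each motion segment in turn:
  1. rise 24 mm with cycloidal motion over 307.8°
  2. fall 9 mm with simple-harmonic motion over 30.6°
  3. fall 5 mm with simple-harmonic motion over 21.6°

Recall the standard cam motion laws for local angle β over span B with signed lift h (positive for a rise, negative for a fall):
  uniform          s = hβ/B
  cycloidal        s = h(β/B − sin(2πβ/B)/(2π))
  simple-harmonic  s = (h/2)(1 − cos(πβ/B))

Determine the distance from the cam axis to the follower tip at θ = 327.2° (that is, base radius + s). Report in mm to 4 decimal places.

seg 1 [0°–307.8°] cycloidal, h=24: full span → s += 24 → s = 24.0000
seg 2 [307.8°–338.4°] simple-harmonic, h=-9: θ=327.2° here. β=19.4, B=30.6. -9/2·(1 − cos(π·0.6340)) = -6.3388 → s = 17.6612
radial distance = base radius + s = 37 + 17.6612 = 54.6612

54.6612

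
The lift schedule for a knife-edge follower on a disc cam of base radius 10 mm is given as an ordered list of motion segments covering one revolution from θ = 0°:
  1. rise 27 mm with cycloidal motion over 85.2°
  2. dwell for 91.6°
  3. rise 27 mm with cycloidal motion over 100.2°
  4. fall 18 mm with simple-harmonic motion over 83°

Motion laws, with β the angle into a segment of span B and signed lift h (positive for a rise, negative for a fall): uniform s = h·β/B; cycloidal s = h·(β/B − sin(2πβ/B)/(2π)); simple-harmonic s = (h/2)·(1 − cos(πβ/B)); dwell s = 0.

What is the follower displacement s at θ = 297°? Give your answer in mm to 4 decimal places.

seg 1 [0°–85.2°] cycloidal, h=27: full span → s += 27 → s = 27.0000
seg 2 [85.2°–176.8°] dwell: s stays 27.0000
seg 3 [176.8°–277°] cycloidal, h=27: full span → s += 27 → s = 54.0000
seg 4 [277°–360°] simple-harmonic, h=-18: θ=297° here. β=20, B=83. -18/2·(1 − cos(π·0.2410)) = -2.4580 → s = 51.5420

51.5420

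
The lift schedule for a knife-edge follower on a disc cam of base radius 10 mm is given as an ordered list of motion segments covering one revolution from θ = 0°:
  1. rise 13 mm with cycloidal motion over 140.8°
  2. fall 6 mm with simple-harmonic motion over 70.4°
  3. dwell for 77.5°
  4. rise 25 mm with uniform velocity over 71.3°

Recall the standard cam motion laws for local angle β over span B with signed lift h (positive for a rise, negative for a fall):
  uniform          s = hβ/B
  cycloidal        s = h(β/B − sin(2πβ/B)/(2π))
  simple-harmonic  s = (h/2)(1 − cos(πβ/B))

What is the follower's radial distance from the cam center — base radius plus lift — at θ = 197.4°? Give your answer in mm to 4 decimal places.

seg 1 [0°–140.8°] cycloidal, h=13: full span → s += 13 → s = 13.0000
seg 2 [140.8°–211.2°] simple-harmonic, h=-6: θ=197.4° here. β=56.6, B=70.4. -6/2·(1 − cos(π·0.8040)) = -5.4489 → s = 7.5511
radial distance = base radius + s = 10 + 7.5511 = 17.5511

17.5511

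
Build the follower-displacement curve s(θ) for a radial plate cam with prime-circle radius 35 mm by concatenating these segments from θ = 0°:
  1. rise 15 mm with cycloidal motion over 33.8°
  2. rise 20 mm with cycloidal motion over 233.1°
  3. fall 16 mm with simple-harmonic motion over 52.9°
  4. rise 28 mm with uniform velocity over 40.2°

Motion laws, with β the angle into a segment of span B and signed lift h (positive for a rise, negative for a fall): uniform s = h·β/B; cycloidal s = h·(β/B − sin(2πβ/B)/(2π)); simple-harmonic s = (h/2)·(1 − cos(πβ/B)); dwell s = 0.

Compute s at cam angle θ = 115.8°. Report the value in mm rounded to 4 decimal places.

seg 1 [0°–33.8°] cycloidal, h=15: full span → s += 15 → s = 15.0000
seg 2 [33.8°–266.9°] cycloidal, h=20: θ=115.8° here. β=82, B=233.1. 20·(0.3518 − sin(2π·0.3518)/(2π)) = 4.4815 → s = 19.4815

19.4815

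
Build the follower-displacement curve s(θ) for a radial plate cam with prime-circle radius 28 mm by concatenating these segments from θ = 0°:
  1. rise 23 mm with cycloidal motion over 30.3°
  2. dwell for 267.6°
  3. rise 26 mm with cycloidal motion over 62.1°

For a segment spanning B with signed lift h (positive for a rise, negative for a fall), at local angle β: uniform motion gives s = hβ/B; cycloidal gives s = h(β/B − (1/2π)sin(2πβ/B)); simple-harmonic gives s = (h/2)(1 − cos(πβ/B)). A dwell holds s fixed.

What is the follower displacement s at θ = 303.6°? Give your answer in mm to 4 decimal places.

seg 1 [0°–30.3°] cycloidal, h=23: full span → s += 23 → s = 23.0000
seg 2 [30.3°–297.9°] dwell: s stays 23.0000
seg 3 [297.9°–360°] cycloidal, h=26: θ=303.6° here. β=5.7, B=62.1. 26·(0.0918 − sin(2π·0.0918)/(2π)) = 0.1301 → s = 23.1301

23.1301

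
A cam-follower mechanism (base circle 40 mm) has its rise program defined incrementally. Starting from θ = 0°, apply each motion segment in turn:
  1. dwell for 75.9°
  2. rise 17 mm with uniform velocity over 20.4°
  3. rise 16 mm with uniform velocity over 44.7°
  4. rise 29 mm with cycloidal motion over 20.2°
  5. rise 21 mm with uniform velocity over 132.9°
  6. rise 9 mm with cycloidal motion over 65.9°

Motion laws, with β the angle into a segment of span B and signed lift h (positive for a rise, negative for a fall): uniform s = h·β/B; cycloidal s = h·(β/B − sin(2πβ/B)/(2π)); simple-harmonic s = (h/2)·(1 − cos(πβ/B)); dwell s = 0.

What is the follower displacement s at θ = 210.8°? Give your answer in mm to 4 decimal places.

seg 1 [0°–75.9°] dwell: s stays 0.0000
seg 2 [75.9°–96.3°] uniform, h=17: full span → s += 17 → s = 17.0000
seg 3 [96.3°–141°] uniform, h=16: full span → s += 16 → s = 33.0000
seg 4 [141°–161.2°] cycloidal, h=29: full span → s += 29 → s = 62.0000
seg 5 [161.2°–294.1°] uniform, h=21: θ=210.8° here. β=49.6, B=132.9. 21·49.6/132.9 = 7.8375 → s = 69.8375

69.8375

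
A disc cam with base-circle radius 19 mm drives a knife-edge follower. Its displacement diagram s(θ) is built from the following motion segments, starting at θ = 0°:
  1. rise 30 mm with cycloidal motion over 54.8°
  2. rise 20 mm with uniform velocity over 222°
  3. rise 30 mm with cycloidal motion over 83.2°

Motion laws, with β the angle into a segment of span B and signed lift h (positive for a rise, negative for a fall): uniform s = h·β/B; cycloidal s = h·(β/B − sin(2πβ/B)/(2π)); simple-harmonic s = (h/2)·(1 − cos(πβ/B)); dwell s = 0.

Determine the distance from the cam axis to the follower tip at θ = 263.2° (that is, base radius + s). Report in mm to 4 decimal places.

seg 1 [0°–54.8°] cycloidal, h=30: full span → s += 30 → s = 30.0000
seg 2 [54.8°–276.8°] uniform, h=20: θ=263.2° here. β=208.4, B=222. 20·208.4/222 = 18.7748 → s = 48.7748
radial distance = base radius + s = 19 + 48.7748 = 67.7748

67.7748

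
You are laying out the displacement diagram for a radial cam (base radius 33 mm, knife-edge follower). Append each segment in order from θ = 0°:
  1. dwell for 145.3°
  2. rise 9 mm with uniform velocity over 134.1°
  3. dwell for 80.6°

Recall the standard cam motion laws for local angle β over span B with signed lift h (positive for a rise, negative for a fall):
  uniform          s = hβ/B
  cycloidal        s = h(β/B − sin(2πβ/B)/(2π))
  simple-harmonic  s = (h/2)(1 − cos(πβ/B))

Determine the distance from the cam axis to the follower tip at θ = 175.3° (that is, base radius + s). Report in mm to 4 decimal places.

seg 1 [0°–145.3°] dwell: s stays 0.0000
seg 2 [145.3°–279.4°] uniform, h=9: θ=175.3° here. β=30, B=134.1. 9·30/134.1 = 2.0134 → s = 2.0134
radial distance = base radius + s = 33 + 2.0134 = 35.0134

35.0134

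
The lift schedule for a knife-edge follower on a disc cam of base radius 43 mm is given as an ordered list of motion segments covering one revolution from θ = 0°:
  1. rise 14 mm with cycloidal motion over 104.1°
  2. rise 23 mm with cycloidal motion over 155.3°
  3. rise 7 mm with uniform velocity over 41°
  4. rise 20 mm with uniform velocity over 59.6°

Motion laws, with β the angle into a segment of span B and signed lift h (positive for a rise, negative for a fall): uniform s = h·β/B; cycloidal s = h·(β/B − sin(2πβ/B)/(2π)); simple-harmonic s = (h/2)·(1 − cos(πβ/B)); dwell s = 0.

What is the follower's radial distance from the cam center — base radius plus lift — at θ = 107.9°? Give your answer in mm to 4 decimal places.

seg 1 [0°–104.1°] cycloidal, h=14: full span → s += 14 → s = 14.0000
seg 2 [104.1°–259.4°] cycloidal, h=23: θ=107.9° here. β=3.8, B=155.3. 23·(0.0245 − sin(2π·0.0245)/(2π)) = 0.0022 → s = 14.0022
radial distance = base radius + s = 43 + 14.0022 = 57.0022

57.0022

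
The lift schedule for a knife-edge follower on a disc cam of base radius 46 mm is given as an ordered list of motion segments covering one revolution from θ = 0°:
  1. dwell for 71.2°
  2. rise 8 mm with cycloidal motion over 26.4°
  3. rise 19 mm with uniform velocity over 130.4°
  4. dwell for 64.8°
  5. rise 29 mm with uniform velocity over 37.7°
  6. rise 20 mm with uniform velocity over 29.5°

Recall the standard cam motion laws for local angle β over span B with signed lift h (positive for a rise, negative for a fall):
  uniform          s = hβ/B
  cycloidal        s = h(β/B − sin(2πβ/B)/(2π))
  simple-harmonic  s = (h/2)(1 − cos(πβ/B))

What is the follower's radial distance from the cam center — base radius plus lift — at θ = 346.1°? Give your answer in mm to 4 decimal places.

seg 1 [0°–71.2°] dwell: s stays 0.0000
seg 2 [71.2°–97.6°] cycloidal, h=8: full span → s += 8 → s = 8.0000
seg 3 [97.6°–228°] uniform, h=19: full span → s += 19 → s = 27.0000
seg 4 [228°–292.8°] dwell: s stays 27.0000
seg 5 [292.8°–330.5°] uniform, h=29: full span → s += 29 → s = 56.0000
seg 6 [330.5°–360°] uniform, h=20: θ=346.1° here. β=15.6, B=29.5. 20·15.6/29.5 = 10.5763 → s = 66.5763
radial distance = base radius + s = 46 + 66.5763 = 112.5763

112.5763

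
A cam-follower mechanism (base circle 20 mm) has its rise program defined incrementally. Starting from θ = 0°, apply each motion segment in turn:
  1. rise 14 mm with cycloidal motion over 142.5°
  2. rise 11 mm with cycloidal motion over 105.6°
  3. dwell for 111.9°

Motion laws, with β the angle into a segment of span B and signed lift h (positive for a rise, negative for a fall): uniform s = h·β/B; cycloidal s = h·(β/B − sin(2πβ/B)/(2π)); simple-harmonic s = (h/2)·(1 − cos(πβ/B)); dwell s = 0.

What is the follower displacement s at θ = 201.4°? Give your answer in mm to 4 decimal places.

seg 1 [0°–142.5°] cycloidal, h=14: full span → s += 14 → s = 14.0000
seg 2 [142.5°–248.1°] cycloidal, h=11: θ=201.4° here. β=58.9, B=105.6. 11·(0.5578 − sin(2π·0.5578)/(2π)) = 6.7570 → s = 20.7570

20.7570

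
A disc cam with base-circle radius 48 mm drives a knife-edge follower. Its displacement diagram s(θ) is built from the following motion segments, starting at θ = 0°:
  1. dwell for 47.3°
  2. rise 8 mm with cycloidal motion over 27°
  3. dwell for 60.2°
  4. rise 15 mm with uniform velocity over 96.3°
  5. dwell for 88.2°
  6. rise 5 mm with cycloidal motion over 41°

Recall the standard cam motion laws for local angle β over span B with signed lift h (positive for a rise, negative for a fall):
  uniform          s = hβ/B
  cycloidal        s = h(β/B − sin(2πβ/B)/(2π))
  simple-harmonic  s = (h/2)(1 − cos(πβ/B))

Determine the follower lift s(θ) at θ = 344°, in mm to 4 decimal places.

seg 1 [0°–47.3°] dwell: s stays 0.0000
seg 2 [47.3°–74.3°] cycloidal, h=8: full span → s += 8 → s = 8.0000
seg 3 [74.3°–134.5°] dwell: s stays 8.0000
seg 4 [134.5°–230.8°] uniform, h=15: full span → s += 15 → s = 23.0000
seg 5 [230.8°–319°] dwell: s stays 23.0000
seg 6 [319°–360°] cycloidal, h=5: θ=344° here. β=25, B=41. 5·(0.6098 − sin(2π·0.6098)/(2π)) = 3.5551 → s = 26.5551

26.5551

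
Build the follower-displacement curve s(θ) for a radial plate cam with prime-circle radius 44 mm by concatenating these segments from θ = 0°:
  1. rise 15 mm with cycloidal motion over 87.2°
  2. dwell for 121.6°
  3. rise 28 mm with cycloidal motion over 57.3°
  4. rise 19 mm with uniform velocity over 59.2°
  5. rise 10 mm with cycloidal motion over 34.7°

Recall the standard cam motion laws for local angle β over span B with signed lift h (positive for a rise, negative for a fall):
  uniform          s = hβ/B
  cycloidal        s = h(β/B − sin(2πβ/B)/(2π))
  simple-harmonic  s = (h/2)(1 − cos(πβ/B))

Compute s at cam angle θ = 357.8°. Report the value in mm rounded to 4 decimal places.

seg 1 [0°–87.2°] cycloidal, h=15: full span → s += 15 → s = 15.0000
seg 2 [87.2°–208.8°] dwell: s stays 15.0000
seg 3 [208.8°–266.1°] cycloidal, h=28: full span → s += 28 → s = 43.0000
seg 4 [266.1°–325.3°] uniform, h=19: full span → s += 19 → s = 62.0000
seg 5 [325.3°–360°] cycloidal, h=10: θ=357.8° here. β=32.5, B=34.7. 10·(0.9366 − sin(2π·0.9366)/(2π)) = 9.9834 → s = 71.9834

71.9834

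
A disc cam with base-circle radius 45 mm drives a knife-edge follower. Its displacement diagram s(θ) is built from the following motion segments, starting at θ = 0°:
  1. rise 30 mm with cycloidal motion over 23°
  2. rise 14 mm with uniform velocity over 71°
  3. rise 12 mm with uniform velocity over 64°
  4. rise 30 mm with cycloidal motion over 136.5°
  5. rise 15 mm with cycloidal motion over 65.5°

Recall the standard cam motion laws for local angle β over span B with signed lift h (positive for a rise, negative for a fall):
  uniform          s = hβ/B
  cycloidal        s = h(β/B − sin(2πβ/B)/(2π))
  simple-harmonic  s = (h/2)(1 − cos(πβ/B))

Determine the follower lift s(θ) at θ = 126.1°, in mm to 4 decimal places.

seg 1 [0°–23°] cycloidal, h=30: full span → s += 30 → s = 30.0000
seg 2 [23°–94°] uniform, h=14: full span → s += 14 → s = 44.0000
seg 3 [94°–158°] uniform, h=12: θ=126.1° here. β=32.1, B=64. 12·32.1/64 = 6.0187 → s = 50.0187

50.0187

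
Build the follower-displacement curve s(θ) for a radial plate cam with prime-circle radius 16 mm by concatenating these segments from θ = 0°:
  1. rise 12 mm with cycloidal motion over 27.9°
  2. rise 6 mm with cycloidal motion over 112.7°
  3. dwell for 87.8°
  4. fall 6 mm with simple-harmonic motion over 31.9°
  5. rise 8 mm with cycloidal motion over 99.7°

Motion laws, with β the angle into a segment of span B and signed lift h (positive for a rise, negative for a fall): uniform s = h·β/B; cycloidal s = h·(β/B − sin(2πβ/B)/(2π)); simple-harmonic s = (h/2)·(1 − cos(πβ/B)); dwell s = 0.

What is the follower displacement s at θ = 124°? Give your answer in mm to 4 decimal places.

seg 1 [0°–27.9°] cycloidal, h=12: full span → s += 12 → s = 12.0000
seg 2 [27.9°–140.6°] cycloidal, h=6: θ=124° here. β=96.1, B=112.7. 6·(0.8527 − sin(2π·0.8527)/(2π)) = 5.8791 → s = 17.8791

17.8791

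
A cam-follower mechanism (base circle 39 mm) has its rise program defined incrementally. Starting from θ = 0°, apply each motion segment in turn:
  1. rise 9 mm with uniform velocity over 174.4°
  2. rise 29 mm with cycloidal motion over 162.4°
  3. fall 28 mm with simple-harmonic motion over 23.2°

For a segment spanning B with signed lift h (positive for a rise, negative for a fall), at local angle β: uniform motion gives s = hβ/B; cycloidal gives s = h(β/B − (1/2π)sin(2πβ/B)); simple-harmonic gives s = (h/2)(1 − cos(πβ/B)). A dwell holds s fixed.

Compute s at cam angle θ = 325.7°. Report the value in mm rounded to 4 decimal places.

seg 1 [0°–174.4°] uniform, h=9: full span → s += 9 → s = 9.0000
seg 2 [174.4°–336.8°] cycloidal, h=29: θ=325.7° here. β=151.3, B=162.4. 29·(0.9317 − sin(2π·0.9317)/(2π)) = 28.9396 → s = 37.9396

37.9396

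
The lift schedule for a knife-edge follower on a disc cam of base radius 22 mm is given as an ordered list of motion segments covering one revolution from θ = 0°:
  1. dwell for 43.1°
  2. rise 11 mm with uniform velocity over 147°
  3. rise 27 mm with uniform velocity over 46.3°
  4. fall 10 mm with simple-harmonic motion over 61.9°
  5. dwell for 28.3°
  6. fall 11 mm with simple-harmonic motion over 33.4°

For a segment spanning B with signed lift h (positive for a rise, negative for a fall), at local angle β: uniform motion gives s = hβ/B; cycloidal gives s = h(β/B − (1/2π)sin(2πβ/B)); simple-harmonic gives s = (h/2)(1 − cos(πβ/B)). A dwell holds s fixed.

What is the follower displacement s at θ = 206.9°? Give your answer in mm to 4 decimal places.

seg 1 [0°–43.1°] dwell: s stays 0.0000
seg 2 [43.1°–190.1°] uniform, h=11: full span → s += 11 → s = 11.0000
seg 3 [190.1°–236.4°] uniform, h=27: θ=206.9° here. β=16.8, B=46.3. 27·16.8/46.3 = 9.7970 → s = 20.7970

20.7970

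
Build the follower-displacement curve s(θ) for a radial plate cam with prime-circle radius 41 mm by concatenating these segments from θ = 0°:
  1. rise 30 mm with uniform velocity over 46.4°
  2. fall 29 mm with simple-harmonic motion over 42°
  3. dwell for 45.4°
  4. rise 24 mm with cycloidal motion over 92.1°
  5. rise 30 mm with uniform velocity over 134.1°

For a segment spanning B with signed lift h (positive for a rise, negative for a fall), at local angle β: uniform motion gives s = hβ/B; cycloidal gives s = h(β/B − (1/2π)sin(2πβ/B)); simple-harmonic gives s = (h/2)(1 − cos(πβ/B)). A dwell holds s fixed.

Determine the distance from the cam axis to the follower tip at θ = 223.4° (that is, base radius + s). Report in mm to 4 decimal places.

seg 1 [0°–46.4°] uniform, h=30: full span → s += 30 → s = 30.0000
seg 2 [46.4°–88.4°] simple-harmonic, h=-29: full span → s += -29 → s = 1.0000
seg 3 [88.4°–133.8°] dwell: s stays 1.0000
seg 4 [133.8°–225.9°] cycloidal, h=24: θ=223.4° here. β=89.6, B=92.1. 24·(0.9729 − sin(2π·0.9729)/(2π)) = 23.9968 → s = 24.9968
radial distance = base radius + s = 41 + 24.9968 = 65.9968

65.9968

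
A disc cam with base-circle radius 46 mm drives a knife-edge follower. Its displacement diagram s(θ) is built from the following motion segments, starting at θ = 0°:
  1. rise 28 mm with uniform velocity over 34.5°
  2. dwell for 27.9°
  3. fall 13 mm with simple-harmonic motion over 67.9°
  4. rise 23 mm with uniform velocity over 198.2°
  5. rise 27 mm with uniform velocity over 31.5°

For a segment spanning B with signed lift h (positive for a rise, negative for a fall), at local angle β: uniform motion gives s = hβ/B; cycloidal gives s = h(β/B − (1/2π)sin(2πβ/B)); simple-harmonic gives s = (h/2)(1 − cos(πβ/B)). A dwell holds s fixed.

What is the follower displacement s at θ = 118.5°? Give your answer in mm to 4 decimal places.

seg 1 [0°–34.5°] uniform, h=28: full span → s += 28 → s = 28.0000
seg 2 [34.5°–62.4°] dwell: s stays 28.0000
seg 3 [62.4°–130.3°] simple-harmonic, h=-13: θ=118.5° here. β=56.1, B=67.9. -13/2·(1 − cos(π·0.8262)) = -12.0551 → s = 15.9449

15.9449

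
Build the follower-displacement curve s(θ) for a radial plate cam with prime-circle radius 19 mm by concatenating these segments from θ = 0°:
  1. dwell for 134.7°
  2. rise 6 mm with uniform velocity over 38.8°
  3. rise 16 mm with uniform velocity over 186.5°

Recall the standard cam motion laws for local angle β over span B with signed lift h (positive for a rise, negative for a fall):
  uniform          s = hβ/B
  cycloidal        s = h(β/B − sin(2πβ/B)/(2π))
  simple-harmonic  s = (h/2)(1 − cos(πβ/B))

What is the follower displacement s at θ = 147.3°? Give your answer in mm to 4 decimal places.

seg 1 [0°–134.7°] dwell: s stays 0.0000
seg 2 [134.7°–173.5°] uniform, h=6: θ=147.3° here. β=12.6, B=38.8. 6·12.6/38.8 = 1.9485 → s = 1.9485

1.9485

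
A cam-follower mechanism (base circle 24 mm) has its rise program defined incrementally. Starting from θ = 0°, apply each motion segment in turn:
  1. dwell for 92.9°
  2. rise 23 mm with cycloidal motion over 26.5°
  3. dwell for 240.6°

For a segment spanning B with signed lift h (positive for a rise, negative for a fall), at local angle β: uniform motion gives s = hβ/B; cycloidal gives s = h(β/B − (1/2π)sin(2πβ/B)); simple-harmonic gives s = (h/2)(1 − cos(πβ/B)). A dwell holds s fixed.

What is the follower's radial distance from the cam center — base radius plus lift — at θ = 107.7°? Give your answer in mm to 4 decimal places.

seg 1 [0°–92.9°] dwell: s stays 0.0000
seg 2 [92.9°–119.4°] cycloidal, h=23: θ=107.7° here. β=14.8, B=26.5. 23·(0.5585 − sin(2π·0.5585)/(2π)) = 14.1605 → s = 14.1605
radial distance = base radius + s = 24 + 14.1605 = 38.1605

38.1605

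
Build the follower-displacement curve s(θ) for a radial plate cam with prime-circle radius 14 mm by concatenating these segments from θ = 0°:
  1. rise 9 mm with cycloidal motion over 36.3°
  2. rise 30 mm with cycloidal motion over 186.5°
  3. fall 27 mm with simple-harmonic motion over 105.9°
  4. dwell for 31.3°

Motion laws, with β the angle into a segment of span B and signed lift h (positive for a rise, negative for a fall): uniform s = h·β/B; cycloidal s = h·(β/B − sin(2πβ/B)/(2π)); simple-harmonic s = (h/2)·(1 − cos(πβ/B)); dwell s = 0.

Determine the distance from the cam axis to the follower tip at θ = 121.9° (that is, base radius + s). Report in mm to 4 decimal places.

seg 1 [0°–36.3°] cycloidal, h=9: full span → s += 9 → s = 9.0000
seg 2 [36.3°–222.8°] cycloidal, h=30: θ=121.9° here. β=85.6, B=186.5. 30·(0.4590 − sin(2π·0.4590)/(2π)) = 12.5525 → s = 21.5525
radial distance = base radius + s = 14 + 21.5525 = 35.5525

35.5525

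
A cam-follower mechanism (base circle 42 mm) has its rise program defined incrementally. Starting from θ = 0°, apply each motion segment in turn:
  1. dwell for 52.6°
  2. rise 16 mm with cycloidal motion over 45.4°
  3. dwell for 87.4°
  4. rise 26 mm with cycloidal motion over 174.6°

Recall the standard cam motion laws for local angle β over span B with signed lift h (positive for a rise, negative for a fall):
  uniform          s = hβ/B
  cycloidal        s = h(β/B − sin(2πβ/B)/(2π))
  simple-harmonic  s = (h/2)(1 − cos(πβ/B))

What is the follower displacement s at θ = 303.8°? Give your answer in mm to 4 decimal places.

seg 1 [0°–52.6°] dwell: s stays 0.0000
seg 2 [52.6°–98°] cycloidal, h=16: full span → s += 16 → s = 16.0000
seg 3 [98°–185.4°] dwell: s stays 16.0000
seg 4 [185.4°–360°] cycloidal, h=26: θ=303.8° here. β=118.4, B=174.6. 26·(0.6781 − sin(2π·0.6781)/(2π)) = 21.3543 → s = 37.3543

37.3543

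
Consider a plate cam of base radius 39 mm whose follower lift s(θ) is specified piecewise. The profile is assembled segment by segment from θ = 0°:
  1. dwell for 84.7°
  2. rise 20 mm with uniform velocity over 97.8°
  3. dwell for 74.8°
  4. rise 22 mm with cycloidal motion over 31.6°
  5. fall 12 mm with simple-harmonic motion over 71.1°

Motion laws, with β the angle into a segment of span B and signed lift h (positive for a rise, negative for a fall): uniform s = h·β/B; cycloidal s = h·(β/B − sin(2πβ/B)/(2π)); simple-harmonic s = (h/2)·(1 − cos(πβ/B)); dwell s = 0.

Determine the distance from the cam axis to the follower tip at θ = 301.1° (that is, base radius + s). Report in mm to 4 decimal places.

seg 1 [0°–84.7°] dwell: s stays 0.0000
seg 2 [84.7°–182.5°] uniform, h=20: full span → s += 20 → s = 20.0000
seg 3 [182.5°–257.3°] dwell: s stays 20.0000
seg 4 [257.3°–288.9°] cycloidal, h=22: full span → s += 22 → s = 42.0000
seg 5 [288.9°–360°] simple-harmonic, h=-12: θ=301.1° here. β=12.2, B=71.1. -12/2·(1 − cos(π·0.1716)) = -0.8509 → s = 41.1491
radial distance = base radius + s = 39 + 41.1491 = 80.1491

80.1491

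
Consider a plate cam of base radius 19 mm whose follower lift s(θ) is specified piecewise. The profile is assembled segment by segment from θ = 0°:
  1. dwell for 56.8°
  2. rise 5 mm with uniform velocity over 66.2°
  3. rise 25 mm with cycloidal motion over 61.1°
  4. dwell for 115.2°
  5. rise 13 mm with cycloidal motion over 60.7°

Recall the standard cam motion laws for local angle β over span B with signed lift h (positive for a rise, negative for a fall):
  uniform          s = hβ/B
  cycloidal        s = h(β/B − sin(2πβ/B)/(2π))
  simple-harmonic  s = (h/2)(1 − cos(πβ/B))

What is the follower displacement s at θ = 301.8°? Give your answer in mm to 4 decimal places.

seg 1 [0°–56.8°] dwell: s stays 0.0000
seg 2 [56.8°–123°] uniform, h=5: full span → s += 5 → s = 5.0000
seg 3 [123°–184.1°] cycloidal, h=25: full span → s += 25 → s = 30.0000
seg 4 [184.1°–299.3°] dwell: s stays 30.0000
seg 5 [299.3°–360°] cycloidal, h=13: θ=301.8° here. β=2.5, B=60.7. 13·(0.0412 − sin(2π·0.0412)/(2π)) = 0.0060 → s = 30.0060

30.0060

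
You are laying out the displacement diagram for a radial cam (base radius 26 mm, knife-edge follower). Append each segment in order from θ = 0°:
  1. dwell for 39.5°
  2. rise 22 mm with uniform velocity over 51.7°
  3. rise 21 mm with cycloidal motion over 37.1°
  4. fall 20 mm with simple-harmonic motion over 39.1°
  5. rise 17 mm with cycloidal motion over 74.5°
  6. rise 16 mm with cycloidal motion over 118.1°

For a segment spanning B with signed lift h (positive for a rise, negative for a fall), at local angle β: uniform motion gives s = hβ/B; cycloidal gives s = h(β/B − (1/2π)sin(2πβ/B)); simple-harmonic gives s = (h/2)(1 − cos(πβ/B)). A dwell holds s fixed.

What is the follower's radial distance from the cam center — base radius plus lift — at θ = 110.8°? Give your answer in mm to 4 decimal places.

seg 1 [0°–39.5°] dwell: s stays 0.0000
seg 2 [39.5°–91.2°] uniform, h=22: full span → s += 22 → s = 22.0000
seg 3 [91.2°–128.3°] cycloidal, h=21: θ=110.8° here. β=19.6, B=37.1. 21·(0.5283 − sin(2π·0.5283)/(2π)) = 11.6856 → s = 33.6856
radial distance = base radius + s = 26 + 33.6856 = 59.6856

59.6856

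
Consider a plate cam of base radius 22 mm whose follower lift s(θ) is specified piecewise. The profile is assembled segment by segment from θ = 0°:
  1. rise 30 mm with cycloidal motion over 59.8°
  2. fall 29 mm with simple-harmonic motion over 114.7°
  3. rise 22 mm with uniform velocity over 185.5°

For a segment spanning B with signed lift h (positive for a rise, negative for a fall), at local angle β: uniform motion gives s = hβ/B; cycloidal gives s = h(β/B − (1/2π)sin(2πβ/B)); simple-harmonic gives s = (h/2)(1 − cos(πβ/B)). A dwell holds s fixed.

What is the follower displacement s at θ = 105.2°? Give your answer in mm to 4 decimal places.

seg 1 [0°–59.8°] cycloidal, h=30: full span → s += 30 → s = 30.0000
seg 2 [59.8°–174.5°] simple-harmonic, h=-29: θ=105.2° here. β=45.4, B=114.7. -29/2·(1 − cos(π·0.3958)) = -9.8383 → s = 20.1617

20.1617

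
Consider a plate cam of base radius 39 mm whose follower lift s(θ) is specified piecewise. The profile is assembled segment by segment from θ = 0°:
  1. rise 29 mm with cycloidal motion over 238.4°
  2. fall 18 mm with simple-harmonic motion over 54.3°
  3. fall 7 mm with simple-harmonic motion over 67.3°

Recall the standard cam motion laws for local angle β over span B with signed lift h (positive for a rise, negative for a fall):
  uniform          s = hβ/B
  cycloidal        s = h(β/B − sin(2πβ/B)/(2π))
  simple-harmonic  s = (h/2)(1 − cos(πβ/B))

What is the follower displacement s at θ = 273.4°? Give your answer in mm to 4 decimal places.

seg 1 [0°–238.4°] cycloidal, h=29: full span → s += 29 → s = 29.0000
seg 2 [238.4°–292.7°] simple-harmonic, h=-18: θ=273.4° here. β=35, B=54.3. -18/2·(1 − cos(π·0.6446)) = -12.9485 → s = 16.0515

16.0515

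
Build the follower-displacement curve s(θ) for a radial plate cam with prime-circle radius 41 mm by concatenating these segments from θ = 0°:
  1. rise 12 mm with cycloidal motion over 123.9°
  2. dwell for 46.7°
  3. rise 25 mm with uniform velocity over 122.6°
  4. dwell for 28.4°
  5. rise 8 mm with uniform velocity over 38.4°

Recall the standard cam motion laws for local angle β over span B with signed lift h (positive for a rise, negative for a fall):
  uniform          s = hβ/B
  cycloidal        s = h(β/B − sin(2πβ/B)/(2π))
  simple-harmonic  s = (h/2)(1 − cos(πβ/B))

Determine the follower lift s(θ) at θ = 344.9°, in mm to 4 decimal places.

seg 1 [0°–123.9°] cycloidal, h=12: full span → s += 12 → s = 12.0000
seg 2 [123.9°–170.6°] dwell: s stays 12.0000
seg 3 [170.6°–293.2°] uniform, h=25: full span → s += 25 → s = 37.0000
seg 4 [293.2°–321.6°] dwell: s stays 37.0000
seg 5 [321.6°–360°] uniform, h=8: θ=344.9° here. β=23.3, B=38.4. 8·23.3/38.4 = 4.8542 → s = 41.8542

41.8542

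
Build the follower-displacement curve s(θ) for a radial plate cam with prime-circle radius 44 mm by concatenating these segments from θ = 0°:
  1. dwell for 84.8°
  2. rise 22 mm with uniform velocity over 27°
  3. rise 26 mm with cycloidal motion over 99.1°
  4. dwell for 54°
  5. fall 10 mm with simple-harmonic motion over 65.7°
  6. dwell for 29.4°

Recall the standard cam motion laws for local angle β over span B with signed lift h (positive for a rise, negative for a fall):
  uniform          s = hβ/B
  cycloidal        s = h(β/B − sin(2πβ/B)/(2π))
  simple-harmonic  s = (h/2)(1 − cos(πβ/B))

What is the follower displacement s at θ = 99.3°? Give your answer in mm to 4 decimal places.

seg 1 [0°–84.8°] dwell: s stays 0.0000
seg 2 [84.8°–111.8°] uniform, h=22: θ=99.3° here. β=14.5, B=27. 22·14.5/27 = 11.8148 → s = 11.8148

11.8148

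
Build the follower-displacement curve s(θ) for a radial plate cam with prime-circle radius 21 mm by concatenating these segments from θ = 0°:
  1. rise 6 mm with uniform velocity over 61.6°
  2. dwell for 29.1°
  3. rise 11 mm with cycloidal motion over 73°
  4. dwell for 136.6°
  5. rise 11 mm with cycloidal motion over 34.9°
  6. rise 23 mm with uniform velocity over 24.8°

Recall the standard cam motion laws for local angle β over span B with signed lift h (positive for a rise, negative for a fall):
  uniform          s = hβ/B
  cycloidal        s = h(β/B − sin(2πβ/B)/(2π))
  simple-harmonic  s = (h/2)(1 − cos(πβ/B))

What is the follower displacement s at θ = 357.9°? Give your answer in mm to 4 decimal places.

seg 1 [0°–61.6°] uniform, h=6: full span → s += 6 → s = 6.0000
seg 2 [61.6°–90.7°] dwell: s stays 6.0000
seg 3 [90.7°–163.7°] cycloidal, h=11: full span → s += 11 → s = 17.0000
seg 4 [163.7°–300.3°] dwell: s stays 17.0000
seg 5 [300.3°–335.2°] cycloidal, h=11: full span → s += 11 → s = 28.0000
seg 6 [335.2°–360°] uniform, h=23: θ=357.9° here. β=22.7, B=24.8. 23·22.7/24.8 = 21.0524 → s = 49.0524

49.0524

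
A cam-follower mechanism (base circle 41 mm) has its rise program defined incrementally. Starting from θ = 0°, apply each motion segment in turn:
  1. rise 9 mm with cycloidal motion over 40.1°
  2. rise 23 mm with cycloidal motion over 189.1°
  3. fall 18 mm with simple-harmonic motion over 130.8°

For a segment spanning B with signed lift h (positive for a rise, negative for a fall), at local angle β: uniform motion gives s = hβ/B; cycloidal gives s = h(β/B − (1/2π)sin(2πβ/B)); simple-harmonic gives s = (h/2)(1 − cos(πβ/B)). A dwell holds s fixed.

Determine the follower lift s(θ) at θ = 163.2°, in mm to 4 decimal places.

seg 1 [0°–40.1°] cycloidal, h=9: full span → s += 9 → s = 9.0000
seg 2 [40.1°–229.2°] cycloidal, h=23: θ=163.2° here. β=123.1, B=189.1. 23·(0.6510 − sin(2π·0.6510)/(2π)) = 17.9471 → s = 26.9471

26.9471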